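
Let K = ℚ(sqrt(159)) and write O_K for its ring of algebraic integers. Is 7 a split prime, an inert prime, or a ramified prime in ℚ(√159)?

p is inert

d = 159 ≡ 3 (mod 4), so O_K = ℤ[√159] and disc(K) = 4d = 636.
Since gcd(7, 636) = 1 the prime 7 does not ramify.
Euler's criterion: 159^3 mod 7 = 6. Thus (159|7) = -1.
d is a non-residue mod p, hence 7 remains inert in O_K.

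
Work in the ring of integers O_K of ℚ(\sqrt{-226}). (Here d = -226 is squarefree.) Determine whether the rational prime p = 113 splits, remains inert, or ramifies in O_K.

ramifies in O_K

-226 mod 4 = 2, hence disc K = 4·(-226) = -904 and O_K = ℤ[√-226].
Ramification test: 113 | -904. The prime 113 ramifies in K.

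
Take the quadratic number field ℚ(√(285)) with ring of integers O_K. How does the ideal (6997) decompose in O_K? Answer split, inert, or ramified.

Since 285 ≡ 1 mod 4, the ring of integers is ℤ[(1+√285)/2] with discriminant 285.
6997 ∤ 285, so 6997 is unramified.
(285/6997) = 285^3498 mod 6997 = 6996, giving Legendre symbol -1.
d is a non-residue mod p, hence 6997 remains inert in O_K.

6997 remains inert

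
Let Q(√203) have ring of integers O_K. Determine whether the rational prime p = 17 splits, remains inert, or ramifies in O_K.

split

203 mod 4 = 3, hence disc K = 4·203 = 812 and O_K = ℤ[√203].
Since gcd(17, 812) = 1 the prime 17 does not ramify.
Legendre symbol by Euler's criterion: (203/17) ≡ 203^8 ≡ 1 (mod 17), i.e. (203/17) = 1.
(203/17) = 1, so 17 splits.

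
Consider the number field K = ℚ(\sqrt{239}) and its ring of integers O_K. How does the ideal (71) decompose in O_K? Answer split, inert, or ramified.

Since 239 ≢ 1 mod 4, the ring of integers is ℤ[√239] with discriminant 4·239 = 956.
disc(K) = 956 is not divisible by 71; 71 is unramified.
Legendre symbol by Euler's criterion: (239/71) ≡ 239^35 ≡ 70 (mod 71), i.e. (239/71) = -1.
(239/71) = -1, so 71 is inert.

inert — (71) stays prime in O_K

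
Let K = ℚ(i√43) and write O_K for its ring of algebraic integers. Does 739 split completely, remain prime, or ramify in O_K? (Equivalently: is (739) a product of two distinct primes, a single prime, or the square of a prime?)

d = -43 ≡ 1 (mod 4), so O_K = ℤ[(1+√-43)/2] and disc(K) = d = -43.
Since gcd(739, -43) = 1 the prime 739 does not ramify.
(-43/739) = 696^369 mod 739 = 738, giving Legendre symbol -1.
(-43/739) = -1, so 739 is inert.

739 remains inert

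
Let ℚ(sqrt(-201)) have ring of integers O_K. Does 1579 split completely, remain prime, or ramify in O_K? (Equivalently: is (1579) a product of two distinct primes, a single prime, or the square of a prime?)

-201 mod 4 = 3, hence disc K = 4·(-201) = -804 and O_K = ℤ[√-201].
1579 ∤ -804, so 1579 is unramified.
(-201/1579) = 1378^789 mod 1579 = 1, giving Legendre symbol 1.
(-201/1579) = 1, so 1579 splits.

split — (1579) = 𝔭₁𝔭₂ with 𝔭₁ ≠ 𝔭₂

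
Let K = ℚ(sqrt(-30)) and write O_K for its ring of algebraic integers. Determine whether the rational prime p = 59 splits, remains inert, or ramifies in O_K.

split

-30 mod 4 = 2, hence disc K = 4·(-30) = -120 and O_K = ℤ[√-30].
Since gcd(59, -120) = 1 the prime 59 does not ramify.
Legendre symbol by Euler's criterion: (-30/59) ≡ (-30)^29 ≡ 1 (mod 59), i.e. (-30/59) = 1.
(-30/59) = 1, so 59 splits.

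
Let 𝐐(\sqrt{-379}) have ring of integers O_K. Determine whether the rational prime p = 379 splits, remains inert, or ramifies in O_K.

-379 mod 4 = 1, hence disc K = -379 and O_K = ℤ[(1+√-379)/2].
Ramification test: 379 | -379. The prime 379 ramifies in K.

ramified — (379) = 𝔭²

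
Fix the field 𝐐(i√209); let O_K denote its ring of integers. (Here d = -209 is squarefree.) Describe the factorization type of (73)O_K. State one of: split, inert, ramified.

73 remains inert

-209 mod 4 = 3, hence disc K = 4·(-209) = -836 and O_K = ℤ[√-209].
Since gcd(73, -836) = 1 the prime 73 does not ramify.
Compute (-209/73) via Euler: 10^((73-1)/2) mod 73 = 72, so (-209/73) = -1.
(-209/73) = -1, so 73 is inert.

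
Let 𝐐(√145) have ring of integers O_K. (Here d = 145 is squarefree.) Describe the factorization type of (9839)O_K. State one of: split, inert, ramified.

inert

d = 145 ≡ 1 (mod 4), so O_K = ℤ[(1+√145)/2] and disc(K) = d = 145.
Since gcd(9839, 145) = 1 the prime 9839 does not ramify.
Euler's criterion: 145^4919 mod 9839 = 9838. Thus (145|9839) = -1.
Legendre symbol -1 ⇒ 9839 is inert.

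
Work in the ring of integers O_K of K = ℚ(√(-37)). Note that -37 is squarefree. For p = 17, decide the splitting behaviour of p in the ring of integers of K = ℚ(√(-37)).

inert — (17) stays prime in O_K

d = -37 ≡ 3 (mod 4), so O_K = ℤ[√-37] and disc(K) = 4d = -148.
17 ∤ -148, so 17 is unramified.
Euler's criterion: (-37)^8 mod 17 = 16. Thus (-37|17) = -1.
d is a non-residue mod p, hence 17 remains inert in O_K.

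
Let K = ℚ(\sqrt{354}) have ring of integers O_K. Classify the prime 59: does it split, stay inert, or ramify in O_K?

354 mod 4 = 2, hence disc K = 4·354 = 1416 and O_K = ℤ[√354].
disc(K) = 1416 = 59·24, so p = 59 is ramified.

59 is ramified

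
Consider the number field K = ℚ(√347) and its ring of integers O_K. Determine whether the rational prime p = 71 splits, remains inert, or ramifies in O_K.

d = 347 ≡ 3 (mod 4), so O_K = ℤ[√347] and disc(K) = 4d = 1388.
71 ∤ 1388, so 71 is unramified.
Compute (347/71) via Euler: 63^((71-1)/2) mod 71 = 70, so (347/71) = -1.
d is a non-residue mod p, hence 71 remains inert in O_K.

p is inert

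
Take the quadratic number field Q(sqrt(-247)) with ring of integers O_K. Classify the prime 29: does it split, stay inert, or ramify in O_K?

inert — (29) stays prime in O_K

d = -247 ≡ 1 (mod 4), so O_K = ℤ[(1+√-247)/2] and disc(K) = d = -247.
disc(K) = -247 is not divisible by 29; 29 is unramified.
(-247/29) = 14^14 mod 29 = 28, giving Legendre symbol -1.
(-247/29) = -1, so 29 is inert.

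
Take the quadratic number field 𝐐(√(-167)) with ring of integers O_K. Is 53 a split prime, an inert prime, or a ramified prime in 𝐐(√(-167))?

d = -167 ≡ 1 (mod 4), so O_K = ℤ[(1+√-167)/2] and disc(K) = d = -167.
Since gcd(53, -167) = 1 the prime 53 does not ramify.
Euler's criterion: (-167)^26 mod 53 = 52. Thus (-167|53) = -1.
d is a non-residue mod p, hence 53 remains inert in O_K.

inert — (53) stays prime in O_K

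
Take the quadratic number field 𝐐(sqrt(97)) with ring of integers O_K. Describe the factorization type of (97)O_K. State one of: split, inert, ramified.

ramified

d = 97 ≡ 1 (mod 4), so O_K = ℤ[(1+√97)/2] and disc(K) = d = 97.
Ramification test: 97 | 97. The prime 97 ramifies in K.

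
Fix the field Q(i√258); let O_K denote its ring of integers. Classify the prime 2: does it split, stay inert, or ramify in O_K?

d = -258 ≡ 2 (mod 4), so O_K = ℤ[√-258] and disc(K) = 4d = -1032.
Ramification test: 2 | -1032. The prime 2 ramifies in K.

ramified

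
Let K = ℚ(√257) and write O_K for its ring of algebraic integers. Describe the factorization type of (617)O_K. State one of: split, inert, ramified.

inert

d = 257 ≡ 1 (mod 4), so O_K = ℤ[(1+√257)/2] and disc(K) = d = 257.
617 ∤ 257, so 617 is unramified.
(257/617) = 257^308 mod 617 = 616, giving Legendre symbol -1.
d is a non-residue mod p, hence 617 remains inert in O_K.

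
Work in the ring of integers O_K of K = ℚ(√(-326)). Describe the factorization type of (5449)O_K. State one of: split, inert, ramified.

Since -326 ≢ 1 mod 4, the ring of integers is ℤ[√-326] with discriminant 4·(-326) = -1304.
Since gcd(5449, -1304) = 1 the prime 5449 does not ramify.
Compute (-326/5449) via Euler: 5123^((5449-1)/2) mod 5449 = 5448, so (-326/5449) = -1.
(-326/5449) = -1, so 5449 is inert.

inert — (5449) stays prime in O_K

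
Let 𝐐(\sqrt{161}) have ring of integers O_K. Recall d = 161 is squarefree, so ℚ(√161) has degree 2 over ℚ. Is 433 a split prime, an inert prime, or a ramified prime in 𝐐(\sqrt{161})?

161 mod 4 = 1, hence disc K = 161 and O_K = ℤ[(1+√161)/2].
433 ∤ 161, so 433 is unramified.
Legendre symbol by Euler's criterion: (161/433) ≡ 161^216 ≡ 1 (mod 433), i.e. (161/433) = 1.
d is a quadratic residue mod p, hence 433 splits in O_K.

split — (433) = 𝔭₁𝔭₂ with 𝔭₁ ≠ 𝔭₂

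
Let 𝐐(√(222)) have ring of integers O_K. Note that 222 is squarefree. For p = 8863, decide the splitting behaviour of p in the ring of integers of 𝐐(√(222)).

d = 222 ≡ 2 (mod 4), so O_K = ℤ[√222] and disc(K) = 4d = 888.
disc(K) = 888 is not divisible by 8863; 8863 is unramified.
Euler's criterion: 222^4431 mod 8863 = 1. Thus (222|8863) = 1.
(222/8863) = 1, so 8863 splits.

p splits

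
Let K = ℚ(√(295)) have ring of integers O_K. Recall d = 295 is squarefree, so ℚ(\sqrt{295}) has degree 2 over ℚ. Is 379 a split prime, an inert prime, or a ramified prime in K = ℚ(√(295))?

inert — (379) stays prime in O_K

295 mod 4 = 3, hence disc K = 4·295 = 1180 and O_K = ℤ[√295].
Since gcd(379, 1180) = 1 the prime 379 does not ramify.
Legendre symbol by Euler's criterion: (295/379) ≡ 295^189 ≡ 378 (mod 379), i.e. (295/379) = -1.
(295/379) = -1, so 379 is inert.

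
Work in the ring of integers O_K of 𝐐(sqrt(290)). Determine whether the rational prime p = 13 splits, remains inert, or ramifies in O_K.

split — (13) = 𝔭₁𝔭₂ with 𝔭₁ ≠ 𝔭₂

d = 290 ≡ 2 (mod 4), so O_K = ℤ[√290] and disc(K) = 4d = 1160.
13 ∤ 1160, so 13 is unramified.
(290/13) = 4^6 mod 13 = 1, giving Legendre symbol 1.
Legendre symbol 1 ⇒ 13 is split.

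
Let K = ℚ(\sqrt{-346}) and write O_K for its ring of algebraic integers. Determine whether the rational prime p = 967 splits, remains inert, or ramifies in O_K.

split — (967) = 𝔭₁𝔭₂ with 𝔭₁ ≠ 𝔭₂

d = -346 ≡ 2 (mod 4), so O_K = ℤ[√-346] and disc(K) = 4d = -1384.
disc(K) = -1384 is not divisible by 967; 967 is unramified.
Compute (-346/967) via Euler: 621^((967-1)/2) mod 967 = 1, so (-346/967) = 1.
(-346/967) = 1, so 967 splits.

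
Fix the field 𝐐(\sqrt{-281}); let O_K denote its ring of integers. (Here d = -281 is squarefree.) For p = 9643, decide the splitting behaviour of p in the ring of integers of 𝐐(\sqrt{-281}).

Since -281 ≢ 1 mod 4, the ring of integers is ℤ[√-281] with discriminant 4·(-281) = -1124.
disc(K) = -1124 is not divisible by 9643; 9643 is unramified.
Compute (-281/9643) via Euler: 9362^((9643-1)/2) mod 9643 = 1, so (-281/9643) = 1.
d is a quadratic residue mod p, hence 9643 splits in O_K.

splits completely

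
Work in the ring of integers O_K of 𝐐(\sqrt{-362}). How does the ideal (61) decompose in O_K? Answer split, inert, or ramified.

split — (61) = 𝔭₁𝔭₂ with 𝔭₁ ≠ 𝔭₂

-362 mod 4 = 2, hence disc K = 4·(-362) = -1448 and O_K = ℤ[√-362].
disc(K) = -1448 is not divisible by 61; 61 is unramified.
Euler's criterion: (-362)^30 mod 61 = 1. Thus (-362|61) = 1.
d is a quadratic residue mod p, hence 61 splits in O_K.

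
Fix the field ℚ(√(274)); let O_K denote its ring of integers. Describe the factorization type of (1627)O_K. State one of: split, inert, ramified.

d = 274 ≡ 2 (mod 4), so O_K = ℤ[√274] and disc(K) = 4d = 1096.
Since gcd(1627, 1096) = 1 the prime 1627 does not ramify.
(274/1627) = 274^813 mod 1627 = 1626, giving Legendre symbol -1.
Legendre symbol -1 ⇒ 1627 is inert.

remains prime (inert)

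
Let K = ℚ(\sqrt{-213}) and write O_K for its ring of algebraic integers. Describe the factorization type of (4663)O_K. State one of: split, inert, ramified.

p is inert

Since -213 ≢ 1 mod 4, the ring of integers is ℤ[√-213] with discriminant 4·(-213) = -852.
Since gcd(4663, -852) = 1 the prime 4663 does not ramify.
Compute (-213/4663) via Euler: 4450^((4663-1)/2) mod 4663 = 4662, so (-213/4663) = -1.
Legendre symbol -1 ⇒ 4663 is inert.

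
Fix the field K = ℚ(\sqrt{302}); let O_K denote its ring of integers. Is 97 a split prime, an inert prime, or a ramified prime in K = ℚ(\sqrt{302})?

302 mod 4 = 2, hence disc K = 4·302 = 1208 and O_K = ℤ[√302].
disc(K) = 1208 is not divisible by 97; 97 is unramified.
Compute (302/97) via Euler: 11^((97-1)/2) mod 97 = 1, so (302/97) = 1.
Legendre symbol 1 ⇒ 97 is split.

splits completely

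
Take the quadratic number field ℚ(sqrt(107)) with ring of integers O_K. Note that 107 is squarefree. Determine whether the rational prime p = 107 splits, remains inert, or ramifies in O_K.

p ramifies

107 mod 4 = 3, hence disc K = 4·107 = 428 and O_K = ℤ[√107].
107 divides disc(K) = 428, so 107 ramifies.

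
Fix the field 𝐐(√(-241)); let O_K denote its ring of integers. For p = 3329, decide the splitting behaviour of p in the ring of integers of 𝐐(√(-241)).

p splits

d = -241 ≡ 3 (mod 4), so O_K = ℤ[√-241] and disc(K) = 4d = -964.
3329 ∤ -964, so 3329 is unramified.
Legendre symbol by Euler's criterion: (-241/3329) ≡ (-241)^1664 ≡ 1 (mod 3329), i.e. (-241/3329) = 1.
Legendre symbol 1 ⇒ 3329 is split.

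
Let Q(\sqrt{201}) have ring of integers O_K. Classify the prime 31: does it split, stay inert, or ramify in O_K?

Since 201 ≡ 1 mod 4, the ring of integers is ℤ[(1+√201)/2] with discriminant 201.
31 ∤ 201, so 31 is unramified.
(201/31) = 15^15 mod 31 = 30, giving Legendre symbol -1.
(201/31) = -1, so 31 is inert.

inert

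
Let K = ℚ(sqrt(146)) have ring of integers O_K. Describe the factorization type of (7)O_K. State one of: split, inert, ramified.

Since 146 ≢ 1 mod 4, the ring of integers is ℤ[√146] with discriminant 4·146 = 584.
7 ∤ 584, so 7 is unramified.
Euler's criterion: 146^3 mod 7 = 6. Thus (146|7) = -1.
Legendre symbol -1 ⇒ 7 is inert.

inert — (7) stays prime in O_K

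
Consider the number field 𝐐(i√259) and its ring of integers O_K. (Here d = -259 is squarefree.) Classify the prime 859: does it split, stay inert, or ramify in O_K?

d = -259 ≡ 1 (mod 4), so O_K = ℤ[(1+√-259)/2] and disc(K) = d = -259.
Since gcd(859, -259) = 1 the prime 859 does not ramify.
Euler's criterion: (-259)^429 mod 859 = 1. Thus (-259|859) = 1.
d is a quadratic residue mod p, hence 859 splits in O_K.

split — (859) = 𝔭₁𝔭₂ with 𝔭₁ ≠ 𝔭₂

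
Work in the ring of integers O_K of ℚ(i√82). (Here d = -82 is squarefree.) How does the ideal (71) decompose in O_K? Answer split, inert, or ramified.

-82 mod 4 = 2, hence disc K = 4·(-82) = -328 and O_K = ℤ[√-82].
Since gcd(71, -328) = 1 the prime 71 does not ramify.
Euler's criterion: (-82)^35 mod 71 = 1. Thus (-82|71) = 1.
(-82/71) = 1, so 71 splits.

71 splits in O_K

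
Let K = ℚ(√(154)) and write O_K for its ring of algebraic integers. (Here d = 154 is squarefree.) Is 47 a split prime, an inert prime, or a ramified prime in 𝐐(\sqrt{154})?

inert

d = 154 ≡ 2 (mod 4), so O_K = ℤ[√154] and disc(K) = 4d = 616.
disc(K) = 616 is not divisible by 47; 47 is unramified.
Euler's criterion: 154^23 mod 47 = 46. Thus (154|47) = -1.
Legendre symbol -1 ⇒ 47 is inert.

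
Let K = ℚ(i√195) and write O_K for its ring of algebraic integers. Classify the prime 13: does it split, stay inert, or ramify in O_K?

p ramifies

d = -195 ≡ 1 (mod 4), so O_K = ℤ[(1+√-195)/2] and disc(K) = d = -195.
disc(K) = -195 = 13·(-15), so p = 13 is ramified.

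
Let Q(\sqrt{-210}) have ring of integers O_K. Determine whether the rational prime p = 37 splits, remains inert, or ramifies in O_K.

p splits

d = -210 ≡ 2 (mod 4), so O_K = ℤ[√-210] and disc(K) = 4d = -840.
37 ∤ -840, so 37 is unramified.
Compute (-210/37) via Euler: 12^((37-1)/2) mod 37 = 1, so (-210/37) = 1.
d is a quadratic residue mod p, hence 37 splits in O_K.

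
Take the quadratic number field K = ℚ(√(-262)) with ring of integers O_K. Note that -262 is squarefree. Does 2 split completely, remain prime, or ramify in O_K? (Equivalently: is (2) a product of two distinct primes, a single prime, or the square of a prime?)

ramifies in O_K

Since -262 ≢ 1 mod 4, the ring of integers is ℤ[√-262] with discriminant 4·(-262) = -1048.
2 divides disc(K) = -1048, so 2 ramifies.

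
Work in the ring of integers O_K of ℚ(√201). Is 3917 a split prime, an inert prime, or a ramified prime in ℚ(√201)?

p splits

201 mod 4 = 1, hence disc K = 201 and O_K = ℤ[(1+√201)/2].
3917 ∤ 201, so 3917 is unramified.
(201/3917) = 201^1958 mod 3917 = 1, giving Legendre symbol 1.
d is a quadratic residue mod p, hence 3917 splits in O_K.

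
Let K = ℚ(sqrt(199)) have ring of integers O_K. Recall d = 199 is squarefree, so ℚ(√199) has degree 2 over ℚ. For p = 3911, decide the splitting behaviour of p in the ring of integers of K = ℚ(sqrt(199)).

199 mod 4 = 3, hence disc K = 4·199 = 796 and O_K = ℤ[√199].
disc(K) = 796 is not divisible by 3911; 3911 is unramified.
Legendre symbol by Euler's criterion: (199/3911) ≡ 199^1955 ≡ 3910 (mod 3911), i.e. (199/3911) = -1.
(199/3911) = -1, so 3911 is inert.

remains prime (inert)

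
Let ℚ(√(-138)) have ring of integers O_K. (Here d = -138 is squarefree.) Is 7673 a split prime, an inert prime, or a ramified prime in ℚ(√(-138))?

split

d = -138 ≡ 2 (mod 4), so O_K = ℤ[√-138] and disc(K) = 4d = -552.
Since gcd(7673, -552) = 1 the prime 7673 does not ramify.
(-138/7673) = 7535^3836 mod 7673 = 1, giving Legendre symbol 1.
d is a quadratic residue mod p, hence 7673 splits in O_K.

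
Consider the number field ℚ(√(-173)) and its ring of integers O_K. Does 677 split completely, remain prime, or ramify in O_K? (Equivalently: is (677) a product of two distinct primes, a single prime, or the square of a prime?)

-173 mod 4 = 3, hence disc K = 4·(-173) = -692 and O_K = ℤ[√-173].
Since gcd(677, -692) = 1 the prime 677 does not ramify.
Legendre symbol by Euler's criterion: (-173/677) ≡ (-173)^338 ≡ 1 (mod 677), i.e. (-173/677) = 1.
(-173/677) = 1, so 677 splits.

splits completely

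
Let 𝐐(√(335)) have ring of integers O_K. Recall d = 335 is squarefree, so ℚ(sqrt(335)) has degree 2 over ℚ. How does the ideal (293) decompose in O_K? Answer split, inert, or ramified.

335 mod 4 = 3, hence disc K = 4·335 = 1340 and O_K = ℤ[√335].
Since gcd(293, 1340) = 1 the prime 293 does not ramify.
Legendre symbol by Euler's criterion: (335/293) ≡ 335^146 ≡ 292 (mod 293), i.e. (335/293) = -1.
Legendre symbol -1 ⇒ 293 is inert.

inert — (293) stays prime in O_K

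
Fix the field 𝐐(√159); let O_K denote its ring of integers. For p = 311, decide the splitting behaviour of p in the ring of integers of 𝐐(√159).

split — (311) = 𝔭₁𝔭₂ with 𝔭₁ ≠ 𝔭₂

d = 159 ≡ 3 (mod 4), so O_K = ℤ[√159] and disc(K) = 4d = 636.
disc(K) = 636 is not divisible by 311; 311 is unramified.
Legendre symbol by Euler's criterion: (159/311) ≡ 159^155 ≡ 1 (mod 311), i.e. (159/311) = 1.
d is a quadratic residue mod p, hence 311 splits in O_K.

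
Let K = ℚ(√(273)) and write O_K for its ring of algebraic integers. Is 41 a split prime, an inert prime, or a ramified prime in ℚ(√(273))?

d = 273 ≡ 1 (mod 4), so O_K = ℤ[(1+√273)/2] and disc(K) = d = 273.
41 ∤ 273, so 41 is unramified.
Euler's criterion: 273^20 mod 41 = 40. Thus (273|41) = -1.
Legendre symbol -1 ⇒ 41 is inert.

inert — (41) stays prime in O_K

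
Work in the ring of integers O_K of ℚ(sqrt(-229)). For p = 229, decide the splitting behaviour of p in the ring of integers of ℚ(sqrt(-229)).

p ramifies

d = -229 ≡ 3 (mod 4), so O_K = ℤ[√-229] and disc(K) = 4d = -916.
229 divides disc(K) = -916, so 229 ramifies.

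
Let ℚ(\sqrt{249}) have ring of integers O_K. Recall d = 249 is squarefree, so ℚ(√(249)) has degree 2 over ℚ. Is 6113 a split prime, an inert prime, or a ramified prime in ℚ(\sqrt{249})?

d = 249 ≡ 1 (mod 4), so O_K = ℤ[(1+√249)/2] and disc(K) = d = 249.
disc(K) = 249 is not divisible by 6113; 6113 is unramified.
(249/6113) = 249^3056 mod 6113 = 1, giving Legendre symbol 1.
Legendre symbol 1 ⇒ 6113 is split.

split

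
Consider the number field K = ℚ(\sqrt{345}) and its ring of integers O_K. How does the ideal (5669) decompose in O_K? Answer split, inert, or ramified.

345 mod 4 = 1, hence disc K = 345 and O_K = ℤ[(1+√345)/2].
Since gcd(5669, 345) = 1 the prime 5669 does not ramify.
Euler's criterion: 345^2834 mod 5669 = 1. Thus (345|5669) = 1.
d is a quadratic residue mod p, hence 5669 splits in O_K.

splits completely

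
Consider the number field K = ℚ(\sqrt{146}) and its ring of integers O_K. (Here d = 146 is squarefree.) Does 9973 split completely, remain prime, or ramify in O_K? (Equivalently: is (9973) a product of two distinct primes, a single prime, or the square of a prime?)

9973 splits in O_K

Since 146 ≢ 1 mod 4, the ring of integers is ℤ[√146] with discriminant 4·146 = 584.
Since gcd(9973, 584) = 1 the prime 9973 does not ramify.
Euler's criterion: 146^4986 mod 9973 = 1. Thus (146|9973) = 1.
(146/9973) = 1, so 9973 splits.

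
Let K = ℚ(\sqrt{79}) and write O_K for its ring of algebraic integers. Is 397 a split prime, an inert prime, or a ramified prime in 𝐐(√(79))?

p splits

d = 79 ≡ 3 (mod 4), so O_K = ℤ[√79] and disc(K) = 4d = 316.
397 ∤ 316, so 397 is unramified.
(79/397) = 79^198 mod 397 = 1, giving Legendre symbol 1.
(79/397) = 1, so 397 splits.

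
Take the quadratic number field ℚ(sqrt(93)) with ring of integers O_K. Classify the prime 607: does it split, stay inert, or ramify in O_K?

d = 93 ≡ 1 (mod 4), so O_K = ℤ[(1+√93)/2] and disc(K) = d = 93.
607 ∤ 93, so 607 is unramified.
Euler's criterion: 93^303 mod 607 = 1. Thus (93|607) = 1.
d is a quadratic residue mod p, hence 607 splits in O_K.

607 splits in O_K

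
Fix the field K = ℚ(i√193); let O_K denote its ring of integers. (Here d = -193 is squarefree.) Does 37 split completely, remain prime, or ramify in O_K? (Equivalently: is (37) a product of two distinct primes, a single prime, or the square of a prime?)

Since -193 ≢ 1 mod 4, the ring of integers is ℤ[√-193] with discriminant 4·(-193) = -772.
Since gcd(37, -772) = 1 the prime 37 does not ramify.
(-193/37) = 29^18 mod 37 = 36, giving Legendre symbol -1.
(-193/37) = -1, so 37 is inert.

p is inert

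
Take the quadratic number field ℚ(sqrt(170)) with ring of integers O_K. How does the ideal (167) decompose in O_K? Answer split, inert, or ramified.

d = 170 ≡ 2 (mod 4), so O_K = ℤ[√170] and disc(K) = 4d = 680.
Since gcd(167, 680) = 1 the prime 167 does not ramify.
Legendre symbol by Euler's criterion: (170/167) ≡ 170^83 ≡ 1 (mod 167), i.e. (170/167) = 1.
Legendre symbol 1 ⇒ 167 is split.

167 splits in O_K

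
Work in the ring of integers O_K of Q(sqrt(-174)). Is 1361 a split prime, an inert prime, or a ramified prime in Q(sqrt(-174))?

-174 mod 4 = 2, hence disc K = 4·(-174) = -696 and O_K = ℤ[√-174].
1361 ∤ -696, so 1361 is unramified.
Legendre symbol by Euler's criterion: (-174/1361) ≡ (-174)^680 ≡ 1 (mod 1361), i.e. (-174/1361) = 1.
(-174/1361) = 1, so 1361 splits.

1361 splits in O_K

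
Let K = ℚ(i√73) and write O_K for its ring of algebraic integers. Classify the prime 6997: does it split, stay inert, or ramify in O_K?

inert — (6997) stays prime in O_K

Since -73 ≢ 1 mod 4, the ring of integers is ℤ[√-73] with discriminant 4·(-73) = -292.
6997 ∤ -292, so 6997 is unramified.
(-73/6997) = 6924^3498 mod 6997 = 6996, giving Legendre symbol -1.
Legendre symbol -1 ⇒ 6997 is inert.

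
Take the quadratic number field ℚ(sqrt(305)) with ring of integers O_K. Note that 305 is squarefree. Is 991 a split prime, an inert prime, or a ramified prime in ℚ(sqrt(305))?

d = 305 ≡ 1 (mod 4), so O_K = ℤ[(1+√305)/2] and disc(K) = d = 305.
disc(K) = 305 is not divisible by 991; 991 is unramified.
Compute (305/991) via Euler: 305^((991-1)/2) mod 991 = 1, so (305/991) = 1.
d is a quadratic residue mod p, hence 991 splits in O_K.

split — (991) = 𝔭₁𝔭₂ with 𝔭₁ ≠ 𝔭₂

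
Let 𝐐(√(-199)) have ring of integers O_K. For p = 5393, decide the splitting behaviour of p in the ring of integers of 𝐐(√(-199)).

d = -199 ≡ 1 (mod 4), so O_K = ℤ[(1+√-199)/2] and disc(K) = d = -199.
5393 ∤ -199, so 5393 is unramified.
(-199/5393) = 5194^2696 mod 5393 = 1, giving Legendre symbol 1.
(-199/5393) = 1, so 5393 splits.

split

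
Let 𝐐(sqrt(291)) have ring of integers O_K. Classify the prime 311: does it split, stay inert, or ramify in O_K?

291 mod 4 = 3, hence disc K = 4·291 = 1164 and O_K = ℤ[√291].
disc(K) = 1164 is not divisible by 311; 311 is unramified.
Legendre symbol by Euler's criterion: (291/311) ≡ 291^155 ≡ 310 (mod 311), i.e. (291/311) = -1.
Legendre symbol -1 ⇒ 311 is inert.

311 remains inert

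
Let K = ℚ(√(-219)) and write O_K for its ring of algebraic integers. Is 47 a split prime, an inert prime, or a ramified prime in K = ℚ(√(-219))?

split

-219 mod 4 = 1, hence disc K = -219 and O_K = ℤ[(1+√-219)/2].
Since gcd(47, -219) = 1 the prime 47 does not ramify.
Legendre symbol by Euler's criterion: (-219/47) ≡ (-219)^23 ≡ 1 (mod 47), i.e. (-219/47) = 1.
(-219/47) = 1, so 47 splits.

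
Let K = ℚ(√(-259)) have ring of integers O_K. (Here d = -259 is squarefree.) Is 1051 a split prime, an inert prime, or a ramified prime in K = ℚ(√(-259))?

inert — (1051) stays prime in O_K

d = -259 ≡ 1 (mod 4), so O_K = ℤ[(1+√-259)/2] and disc(K) = d = -259.
disc(K) = -259 is not divisible by 1051; 1051 is unramified.
Euler's criterion: (-259)^525 mod 1051 = 1050. Thus (-259|1051) = -1.
(-259/1051) = -1, so 1051 is inert.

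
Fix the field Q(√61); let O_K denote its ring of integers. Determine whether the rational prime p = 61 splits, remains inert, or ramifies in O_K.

d = 61 ≡ 1 (mod 4), so O_K = ℤ[(1+√61)/2] and disc(K) = d = 61.
Ramification test: 61 | 61. The prime 61 ramifies in K.

p ramifies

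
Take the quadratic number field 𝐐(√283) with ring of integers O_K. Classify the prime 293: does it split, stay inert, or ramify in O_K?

283 mod 4 = 3, hence disc K = 4·283 = 1132 and O_K = ℤ[√283].
disc(K) = 1132 is not divisible by 293; 293 is unramified.
Compute (283/293) via Euler: 283^((293-1)/2) mod 293 = 1, so (283/293) = 1.
(283/293) = 1, so 293 splits.

split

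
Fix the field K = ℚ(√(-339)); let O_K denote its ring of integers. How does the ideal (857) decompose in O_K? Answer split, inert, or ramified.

Since -339 ≡ 1 mod 4, the ring of integers is ℤ[(1+√-339)/2] with discriminant -339.
Since gcd(857, -339) = 1 the prime 857 does not ramify.
Legendre symbol by Euler's criterion: (-339/857) ≡ (-339)^428 ≡ 1 (mod 857), i.e. (-339/857) = 1.
d is a quadratic residue mod p, hence 857 splits in O_K.

split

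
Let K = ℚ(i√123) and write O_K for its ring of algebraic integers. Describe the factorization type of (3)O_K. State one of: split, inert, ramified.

3 is ramified

Since -123 ≡ 1 mod 4, the ring of integers is ℤ[(1+√-123)/2] with discriminant -123.
Ramification test: 3 | -123. The prime 3 ramifies in K.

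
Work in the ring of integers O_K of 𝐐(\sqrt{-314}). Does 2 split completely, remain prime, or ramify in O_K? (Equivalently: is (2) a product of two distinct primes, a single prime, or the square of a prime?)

d = -314 ≡ 2 (mod 4), so O_K = ℤ[√-314] and disc(K) = 4d = -1256.
Ramification test: 2 | -1256. The prime 2 ramifies in K.

2 is ramified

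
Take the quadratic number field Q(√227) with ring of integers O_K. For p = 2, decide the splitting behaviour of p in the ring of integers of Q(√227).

d = 227 ≡ 3 (mod 4), so O_K = ℤ[√227] and disc(K) = 4d = 908.
disc(K) = 908 = 2·454, so p = 2 is ramified.

ramifies in O_K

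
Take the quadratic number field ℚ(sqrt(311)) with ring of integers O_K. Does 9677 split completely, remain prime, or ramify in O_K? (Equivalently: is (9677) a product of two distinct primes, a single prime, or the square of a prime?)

p splits

311 mod 4 = 3, hence disc K = 4·311 = 1244 and O_K = ℤ[√311].
Since gcd(9677, 1244) = 1 the prime 9677 does not ramify.
Legendre symbol by Euler's criterion: (311/9677) ≡ 311^4838 ≡ 1 (mod 9677), i.e. (311/9677) = 1.
(311/9677) = 1, so 9677 splits.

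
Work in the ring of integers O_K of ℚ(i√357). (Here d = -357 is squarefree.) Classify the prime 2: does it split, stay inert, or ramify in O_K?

ramified

Since -357 ≢ 1 mod 4, the ring of integers is ℤ[√-357] with discriminant 4·(-357) = -1428.
disc(K) = -1428 = 2·(-714), so p = 2 is ramified.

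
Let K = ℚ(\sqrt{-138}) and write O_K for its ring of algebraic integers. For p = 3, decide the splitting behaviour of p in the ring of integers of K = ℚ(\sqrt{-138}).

-138 mod 4 = 2, hence disc K = 4·(-138) = -552 and O_K = ℤ[√-138].
3 divides disc(K) = -552, so 3 ramifies.

ramifies in O_K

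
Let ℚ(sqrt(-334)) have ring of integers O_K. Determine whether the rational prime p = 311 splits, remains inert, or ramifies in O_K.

Since -334 ≢ 1 mod 4, the ring of integers is ℤ[√-334] with discriminant 4·(-334) = -1336.
Since gcd(311, -1336) = 1 the prime 311 does not ramify.
Legendre symbol by Euler's criterion: (-334/311) ≡ (-334)^155 ≡ 1 (mod 311), i.e. (-334/311) = 1.
d is a quadratic residue mod p, hence 311 splits in O_K.

split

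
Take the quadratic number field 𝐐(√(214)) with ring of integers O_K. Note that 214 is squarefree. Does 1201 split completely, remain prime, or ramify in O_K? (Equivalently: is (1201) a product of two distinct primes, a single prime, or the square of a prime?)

inert — (1201) stays prime in O_K

214 mod 4 = 2, hence disc K = 4·214 = 856 and O_K = ℤ[√214].
Since gcd(1201, 856) = 1 the prime 1201 does not ramify.
Compute (214/1201) via Euler: 214^((1201-1)/2) mod 1201 = 1200, so (214/1201) = -1.
(214/1201) = -1, so 1201 is inert.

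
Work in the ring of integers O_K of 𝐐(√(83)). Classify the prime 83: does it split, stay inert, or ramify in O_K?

Since 83 ≢ 1 mod 4, the ring of integers is ℤ[√83] with discriminant 4·83 = 332.
disc(K) = 332 = 83·4, so p = 83 is ramified.

ramified — (83) = 𝔭²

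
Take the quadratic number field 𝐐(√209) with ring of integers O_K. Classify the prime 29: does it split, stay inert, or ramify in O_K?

Since 209 ≡ 1 mod 4, the ring of integers is ℤ[(1+√209)/2] with discriminant 209.
Since gcd(29, 209) = 1 the prime 29 does not ramify.
Compute (209/29) via Euler: 6^((29-1)/2) mod 29 = 1, so (209/29) = 1.
(209/29) = 1, so 29 splits.

split — (29) = 𝔭₁𝔭₂ with 𝔭₁ ≠ 𝔭₂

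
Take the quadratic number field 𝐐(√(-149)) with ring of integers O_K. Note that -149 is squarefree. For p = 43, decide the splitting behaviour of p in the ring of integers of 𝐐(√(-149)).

splits completely

-149 mod 4 = 3, hence disc K = 4·(-149) = -596 and O_K = ℤ[√-149].
disc(K) = -596 is not divisible by 43; 43 is unramified.
(-149/43) = 23^21 mod 43 = 1, giving Legendre symbol 1.
Legendre symbol 1 ⇒ 43 is split.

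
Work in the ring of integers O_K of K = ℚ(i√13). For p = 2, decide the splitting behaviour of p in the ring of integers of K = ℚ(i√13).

ramifies in O_K

-13 mod 4 = 3, hence disc K = 4·(-13) = -52 and O_K = ℤ[√-13].
disc(K) = -52 = 2·(-26), so p = 2 is ramified.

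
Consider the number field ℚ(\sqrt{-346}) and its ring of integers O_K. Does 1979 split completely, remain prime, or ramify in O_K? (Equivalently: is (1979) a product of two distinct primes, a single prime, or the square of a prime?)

Since -346 ≢ 1 mod 4, the ring of integers is ℤ[√-346] with discriminant 4·(-346) = -1384.
1979 ∤ -1384, so 1979 is unramified.
(-346/1979) = 1633^989 mod 1979 = 1978, giving Legendre symbol -1.
Legendre symbol -1 ⇒ 1979 is inert.

1979 remains inert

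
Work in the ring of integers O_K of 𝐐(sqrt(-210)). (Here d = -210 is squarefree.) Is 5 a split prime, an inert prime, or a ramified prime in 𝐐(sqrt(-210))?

d = -210 ≡ 2 (mod 4), so O_K = ℤ[√-210] and disc(K) = 4d = -840.
Ramification test: 5 | -840. The prime 5 ramifies in K.

p ramifies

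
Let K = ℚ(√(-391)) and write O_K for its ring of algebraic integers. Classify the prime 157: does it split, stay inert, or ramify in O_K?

Since -391 ≡ 1 mod 4, the ring of integers is ℤ[(1+√-391)/2] with discriminant -391.
disc(K) = -391 is not divisible by 157; 157 is unramified.
Euler's criterion: (-391)^78 mod 157 = 156. Thus (-391|157) = -1.
Legendre symbol -1 ⇒ 157 is inert.

remains prime (inert)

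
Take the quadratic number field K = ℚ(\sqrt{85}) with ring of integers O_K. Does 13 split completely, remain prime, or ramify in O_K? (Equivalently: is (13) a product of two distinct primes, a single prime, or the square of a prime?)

d = 85 ≡ 1 (mod 4), so O_K = ℤ[(1+√85)/2] and disc(K) = d = 85.
Since gcd(13, 85) = 1 the prime 13 does not ramify.
(85/13) = 7^6 mod 13 = 12, giving Legendre symbol -1.
Legendre symbol -1 ⇒ 13 is inert.

p is inert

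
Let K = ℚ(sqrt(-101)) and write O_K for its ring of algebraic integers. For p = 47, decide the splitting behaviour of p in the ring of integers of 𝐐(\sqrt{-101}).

remains prime (inert)

Since -101 ≢ 1 mod 4, the ring of integers is ℤ[√-101] with discriminant 4·(-101) = -404.
disc(K) = -404 is not divisible by 47; 47 is unramified.
Euler's criterion: (-101)^23 mod 47 = 46. Thus (-101|47) = -1.
d is a non-residue mod p, hence 47 remains inert in O_K.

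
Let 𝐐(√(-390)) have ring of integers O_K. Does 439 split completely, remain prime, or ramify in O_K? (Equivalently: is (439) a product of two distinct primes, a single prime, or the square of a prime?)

439 splits in O_K

Since -390 ≢ 1 mod 4, the ring of integers is ℤ[√-390] with discriminant 4·(-390) = -1560.
disc(K) = -1560 is not divisible by 439; 439 is unramified.
Legendre symbol by Euler's criterion: (-390/439) ≡ (-390)^219 ≡ 1 (mod 439), i.e. (-390/439) = 1.
(-390/439) = 1, so 439 splits.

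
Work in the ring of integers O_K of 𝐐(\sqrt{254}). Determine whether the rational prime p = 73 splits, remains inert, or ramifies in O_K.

d = 254 ≡ 2 (mod 4), so O_K = ℤ[√254] and disc(K) = 4d = 1016.
Since gcd(73, 1016) = 1 the prime 73 does not ramify.
Legendre symbol by Euler's criterion: (254/73) ≡ 254^36 ≡ 1 (mod 73), i.e. (254/73) = 1.
Legendre symbol 1 ⇒ 73 is split.

split — (73) = 𝔭₁𝔭₂ with 𝔭₁ ≠ 𝔭₂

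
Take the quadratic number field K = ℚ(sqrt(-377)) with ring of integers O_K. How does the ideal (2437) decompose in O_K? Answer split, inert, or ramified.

Since -377 ≢ 1 mod 4, the ring of integers is ℤ[√-377] with discriminant 4·(-377) = -1508.
Since gcd(2437, -1508) = 1 the prime 2437 does not ramify.
Euler's criterion: (-377)^1218 mod 2437 = 2436. Thus (-377|2437) = -1.
(-377/2437) = -1, so 2437 is inert.

p is inert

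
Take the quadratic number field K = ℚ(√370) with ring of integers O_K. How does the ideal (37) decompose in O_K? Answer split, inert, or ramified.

d = 370 ≡ 2 (mod 4), so O_K = ℤ[√370] and disc(K) = 4d = 1480.
disc(K) = 1480 = 37·40, so p = 37 is ramified.

ramified — (37) = 𝔭²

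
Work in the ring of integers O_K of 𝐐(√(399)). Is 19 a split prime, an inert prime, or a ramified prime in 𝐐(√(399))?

399 mod 4 = 3, hence disc K = 4·399 = 1596 and O_K = ℤ[√399].
19 divides disc(K) = 1596, so 19 ramifies.

19 is ramified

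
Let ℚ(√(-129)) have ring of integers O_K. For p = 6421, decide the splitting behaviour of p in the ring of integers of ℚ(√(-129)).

d = -129 ≡ 3 (mod 4), so O_K = ℤ[√-129] and disc(K) = 4d = -516.
Since gcd(6421, -516) = 1 the prime 6421 does not ramify.
Euler's criterion: (-129)^3210 mod 6421 = 1. Thus (-129|6421) = 1.
d is a quadratic residue mod p, hence 6421 splits in O_K.

6421 splits in O_K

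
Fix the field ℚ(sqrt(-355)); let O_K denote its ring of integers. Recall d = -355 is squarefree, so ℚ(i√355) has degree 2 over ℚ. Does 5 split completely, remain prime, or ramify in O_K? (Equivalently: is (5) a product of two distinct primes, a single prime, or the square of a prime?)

5 is ramified

d = -355 ≡ 1 (mod 4), so O_K = ℤ[(1+√-355)/2] and disc(K) = d = -355.
disc(K) = -355 = 5·(-71), so p = 5 is ramified.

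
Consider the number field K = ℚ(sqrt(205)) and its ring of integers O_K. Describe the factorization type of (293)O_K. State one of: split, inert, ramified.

Since 205 ≡ 1 mod 4, the ring of integers is ℤ[(1+√205)/2] with discriminant 205.
disc(K) = 205 is not divisible by 293; 293 is unramified.
Legendre symbol by Euler's criterion: (205/293) ≡ 205^146 ≡ 1 (mod 293), i.e. (205/293) = 1.
(205/293) = 1, so 293 splits.

split — (293) = 𝔭₁𝔭₂ with 𝔭₁ ≠ 𝔭₂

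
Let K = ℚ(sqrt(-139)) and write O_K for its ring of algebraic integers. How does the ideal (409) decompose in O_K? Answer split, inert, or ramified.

split — (409) = 𝔭₁𝔭₂ with 𝔭₁ ≠ 𝔭₂

d = -139 ≡ 1 (mod 4), so O_K = ℤ[(1+√-139)/2] and disc(K) = d = -139.
Since gcd(409, -139) = 1 the prime 409 does not ramify.
Compute (-139/409) via Euler: 270^((409-1)/2) mod 409 = 1, so (-139/409) = 1.
(-139/409) = 1, so 409 splits.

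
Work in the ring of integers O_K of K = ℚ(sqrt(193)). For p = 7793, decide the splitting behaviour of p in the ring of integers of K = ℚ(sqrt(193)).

7793 remains inert

193 mod 4 = 1, hence disc K = 193 and O_K = ℤ[(1+√193)/2].
disc(K) = 193 is not divisible by 7793; 7793 is unramified.
Compute (193/7793) via Euler: 193^((7793-1)/2) mod 7793 = 7792, so (193/7793) = -1.
Legendre symbol -1 ⇒ 7793 is inert.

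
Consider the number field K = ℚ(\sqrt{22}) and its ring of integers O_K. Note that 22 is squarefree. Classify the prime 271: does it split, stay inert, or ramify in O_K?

271 splits in O_K

Since 22 ≢ 1 mod 4, the ring of integers is ℤ[√22] with discriminant 4·22 = 88.
Since gcd(271, 88) = 1 the prime 271 does not ramify.
(22/271) = 22^135 mod 271 = 1, giving Legendre symbol 1.
d is a quadratic residue mod p, hence 271 splits in O_K.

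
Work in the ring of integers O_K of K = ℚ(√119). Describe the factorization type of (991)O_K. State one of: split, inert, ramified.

split — (991) = 𝔭₁𝔭₂ with 𝔭₁ ≠ 𝔭₂

119 mod 4 = 3, hence disc K = 4·119 = 476 and O_K = ℤ[√119].
991 ∤ 476, so 991 is unramified.
Legendre symbol by Euler's criterion: (119/991) ≡ 119^495 ≡ 1 (mod 991), i.e. (119/991) = 1.
d is a quadratic residue mod p, hence 991 splits in O_K.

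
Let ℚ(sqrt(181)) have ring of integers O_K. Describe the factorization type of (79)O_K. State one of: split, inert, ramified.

Since 181 ≡ 1 mod 4, the ring of integers is ℤ[(1+√181)/2] with discriminant 181.
disc(K) = 181 is not divisible by 79; 79 is unramified.
Euler's criterion: 181^39 mod 79 = 1. Thus (181|79) = 1.
Legendre symbol 1 ⇒ 79 is split.

split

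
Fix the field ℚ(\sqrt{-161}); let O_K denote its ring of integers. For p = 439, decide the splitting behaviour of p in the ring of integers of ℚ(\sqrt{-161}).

p splits

Since -161 ≢ 1 mod 4, the ring of integers is ℤ[√-161] with discriminant 4·(-161) = -644.
439 ∤ -644, so 439 is unramified.
Legendre symbol by Euler's criterion: (-161/439) ≡ (-161)^219 ≡ 1 (mod 439), i.e. (-161/439) = 1.
d is a quadratic residue mod p, hence 439 splits in O_K.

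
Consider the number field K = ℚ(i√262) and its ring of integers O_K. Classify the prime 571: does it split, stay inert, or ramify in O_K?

split — (571) = 𝔭₁𝔭₂ with 𝔭₁ ≠ 𝔭₂

Since -262 ≢ 1 mod 4, the ring of integers is ℤ[√-262] with discriminant 4·(-262) = -1048.
Since gcd(571, -1048) = 1 the prime 571 does not ramify.
Euler's criterion: (-262)^285 mod 571 = 1. Thus (-262|571) = 1.
Legendre symbol 1 ⇒ 571 is split.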